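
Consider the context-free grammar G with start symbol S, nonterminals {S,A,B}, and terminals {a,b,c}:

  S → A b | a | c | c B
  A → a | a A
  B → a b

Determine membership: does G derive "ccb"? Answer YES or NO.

Convert to CNF:
  S -> A T1 | T2 B | a | c
  A -> T0 A | a
  B -> T0 T1
  T0 -> a
  T1 -> b
  T2 -> c

CYK fill:
  cell(0,0) c: {S,T2}  orig:{S}
  cell(1,1) c: {S,T2}  orig:{S}
  cell(2,2) b: {T1}  orig:{}
  cell(0,1) cc: ∅
  cell(1,2) cb: ∅
  cell(0,2) ccb: ∅

S ∉ T[0,2] ⇒ NO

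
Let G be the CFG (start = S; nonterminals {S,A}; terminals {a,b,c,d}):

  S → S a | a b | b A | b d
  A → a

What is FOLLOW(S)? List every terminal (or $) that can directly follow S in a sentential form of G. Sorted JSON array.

Compute FIRST by fixpoint:
round 1:
  A via A→a: +{a}
  S via S→a b: +{a}
  S via S→b A: +{b}
  FIRST[S]={a,b}  FIRST[A]={a}
round 2: (no change)
  FIRST[S]={a,b}  FIRST[A]={a}

FOLLOW iteration:
FOLLOW(S) := {$}
round 1:
  S→S a: FOLLOW(S) ⊇ FIRST(a) = {a}; new: +{a}
  S→b A: FOLLOW(A) ⊇ FOLLOW(S) ⊇ {$,a}; new: +{$,a}
  S: {$,a}  A: {$,a}
round 2: done
  S: {$,a}  A: {$,a}

FOLLOW(S) = ["$", "a"]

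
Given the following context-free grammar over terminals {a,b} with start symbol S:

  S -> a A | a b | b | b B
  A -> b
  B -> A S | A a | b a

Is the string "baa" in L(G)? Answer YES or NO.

Convert to CNF:
  S -> T0 A | T0 T1 | T1 B | b
  A -> b
  B -> A S | A T0 | T1 T0
  T0 -> a
  T1 -> b

Fill CYK table bottom-up:
  [0..0]={A,S,T1}  "b"  orig:{A,S}
  [1..1]={T0}  "a"  orig:{}
  [2..2]={T0}  "a"  orig:{}
  [0..1]={B}  "ba"
  [1..2]=∅  "aa"
  [0..2]=∅  "baa"

S ∉ T[0,2] ⇒ NO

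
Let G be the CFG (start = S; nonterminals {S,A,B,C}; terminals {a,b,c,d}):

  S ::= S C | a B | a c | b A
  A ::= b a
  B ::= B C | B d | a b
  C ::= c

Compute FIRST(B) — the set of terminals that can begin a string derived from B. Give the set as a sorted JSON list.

Compute FIRST by fixpoint:
pass 1:
  A via A→b a: +{b}
  B via B→a b: +{a}
  C via C→c: +{c}
  S via S→a B: +{a}
  S via S→b A: +{b}
  S: {a,b}  A: {b}  B: {a}  C: {c}
pass 2: (no change)
  S: {a,b}  A: {b}  B: {a}  C: {c}

FIRST(B) = ["a"]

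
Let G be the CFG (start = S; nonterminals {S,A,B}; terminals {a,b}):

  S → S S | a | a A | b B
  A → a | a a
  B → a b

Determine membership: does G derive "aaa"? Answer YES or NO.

Convert to CNF:
  S -> S S | T0 A | T1 B | a
  A -> T0 T0 | a
  B -> T0 T1
  T0 -> a
  T1 -> b

Fill CYK table bottom-up:
  T[0,0] 'a' = {A,S,T0}  orig:{A,S}
  T[1,1] 'a' = {A,S,T0}  orig:{A,S}
  T[2,2] 'a' = {A,S,T0}  orig:{A,S}
  T[0,1] 'aa' = {A,S}
  T[1,2] 'aa' = {A,S}
  T[0,2] 'aaa' = {S}

S ∈ T[0,2] ⇒ YES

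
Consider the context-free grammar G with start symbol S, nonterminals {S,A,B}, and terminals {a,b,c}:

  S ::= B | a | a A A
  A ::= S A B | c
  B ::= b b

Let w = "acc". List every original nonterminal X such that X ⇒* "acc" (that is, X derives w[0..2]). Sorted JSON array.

Convert to CNF:
  S -> T0 T0 | T1 X3 | a
  A -> S X2 | c
  B -> T0 T0
  T0 -> b
  T1 -> a
  X2 -> A B
  X3 -> A A

CYK fill, restricted to cells inside w[0..2]:
  T[0,0] 'a' = {S,T1}  orig:{S}
  T[1,1] 'c' = {A}
  T[2,2] 'c' = {A}
  T[0,1] 'ac' = ∅
  T[1,2] 'cc' = {X3}  orig:{}
  T[0,2] 'acc' = {S}

Original NTs in T[0,2] deriving "acc": ["S"]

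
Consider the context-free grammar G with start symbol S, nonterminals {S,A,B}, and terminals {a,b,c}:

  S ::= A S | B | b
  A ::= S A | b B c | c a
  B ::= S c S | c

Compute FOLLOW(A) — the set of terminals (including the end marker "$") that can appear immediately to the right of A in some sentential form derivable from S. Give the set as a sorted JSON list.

FIRST sets, iterate to fixpoint:
iter 1:
  A via A→b B c: +{b}
  A via A→c a: +{c}
  B via B→c: +{c}
  S via S→A S: +{b,c}
  FIRST(S)={b,c}  FIRST(A)={b,c}  FIRST(B)={c}
iter 2:
  B via B→S c S: +{b}
  FIRST(S)={b,c}  FIRST(A)={b,c}  FIRST(B)={b,c}
iter 3: done
  FIRST(S)={b,c}  FIRST(A)={b,c}  FIRST(B)={b,c}

Compute FOLLOW by fixpoint:
initialize: $ ∈ FOLLOW(S)
round 1:
  A→S A: FOLLOW(S) ⊇ FIRST(A) = {b,c}; new: +{b,c}
  A→b B c: FOLLOW(B) ⊇ FIRST(c) = {c}; new: +{c}
  S→A S: FOLLOW(A) ⊇ FIRST(S) = {b,c}; new: +{b,c}
  S→B: FOLLOW(B) ⊇ FOLLOW(S) ⊇ {$,b,c}; new: +{$,b}
  FOLLOW[S]={$,b,c}  FOLLOW[A]={b,c}  FOLLOW[B]={$,b,c}
round 2: (no change)
  FOLLOW[S]={$,b,c}  FOLLOW[A]={b,c}  FOLLOW[B]={$,b,c}

FOLLOW(A) = ["b", "c"]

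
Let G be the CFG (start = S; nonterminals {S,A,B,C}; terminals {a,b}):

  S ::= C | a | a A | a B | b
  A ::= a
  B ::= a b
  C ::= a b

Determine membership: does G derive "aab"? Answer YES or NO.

Convert to CNF:
  S -> T0 A | T0 B | T0 T1 | a | b
  A -> a
  B -> T0 T1
  C -> T0 T1
  T0 -> a
  T1 -> b

CYK fill:
  T[0,0] 'a' = {A,S,T0}  orig:{A,S}
  T[1,1] 'a' = {A,S,T0}  orig:{A,S}
  T[2,2] 'b' = {S,T1}  orig:{S}
  T[0,1] 'aa' = {S}
  T[1,2] 'ab' = {B,C,S}
  T[0,2] 'aab' = {S}

S ∈ T[0,2] ⇒ YES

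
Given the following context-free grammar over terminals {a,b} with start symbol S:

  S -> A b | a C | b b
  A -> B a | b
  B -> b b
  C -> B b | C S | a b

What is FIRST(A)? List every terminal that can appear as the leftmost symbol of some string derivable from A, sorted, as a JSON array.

FIRST sets, iterate to fixpoint:
round 1:
  A via A→b: +{b}
  B via B→b b: +{b}
  C via C→B b: +{b}
  C via C→a b: +{a}
  S via S→A b: +{b}
  S via S→a C: +{a}
  FIRST[S]={a,b}  FIRST[A]={b}  FIRST[B]={b}  FIRST[C]={a,b}
round 2: (stable)
  FIRST[S]={a,b}  FIRST[A]={b}  FIRST[B]={b}  FIRST[C]={a,b}

FIRST(A) = ["b"]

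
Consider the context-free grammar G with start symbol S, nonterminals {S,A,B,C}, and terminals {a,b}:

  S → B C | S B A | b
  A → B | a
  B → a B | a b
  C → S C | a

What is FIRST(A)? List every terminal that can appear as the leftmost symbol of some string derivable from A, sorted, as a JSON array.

FIRST sets, iterate to fixpoint:
round 1:
  A via A→a: +{a}
  B via B→a B: +{a}
  C via C→a: +{a}
  S via S→B C: +{a}
  S via S→b: +{b}
  FIRST[S]={a,b}  FIRST[A]={a}  FIRST[B]={a}  FIRST[C]={a}
round 2:
  C via C→S C: +{b}
  FIRST[S]={a,b}  FIRST[A]={a}  FIRST[B]={a}  FIRST[C]={a,b}
round 3: — fixpoint
  FIRST[S]={a,b}  FIRST[A]={a}  FIRST[B]={a}  FIRST[C]={a,b}

FIRST(A) = ["a"]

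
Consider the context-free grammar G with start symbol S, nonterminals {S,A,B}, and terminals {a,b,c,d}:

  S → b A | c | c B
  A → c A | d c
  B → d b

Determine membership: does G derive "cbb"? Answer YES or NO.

Convert to CNF:
  S -> T0 B | T2 A | c
  A -> T0 A | T1 T0
  B -> T1 T2
  T0 -> c
  T1 -> d
  T2 -> b

CYK table (by increasing span):
  [0..0]={S,T0}  "c"  orig:{S}
  [1..1]={T2}  "b"  orig:{}
  [2..2]={T2}  "b"  orig:{}
  [0..1]=∅  "cb"
  [1..2]=∅  "bb"
  [0..2]=∅  "cbb"

S ∉ T[0,2] ⇒ NO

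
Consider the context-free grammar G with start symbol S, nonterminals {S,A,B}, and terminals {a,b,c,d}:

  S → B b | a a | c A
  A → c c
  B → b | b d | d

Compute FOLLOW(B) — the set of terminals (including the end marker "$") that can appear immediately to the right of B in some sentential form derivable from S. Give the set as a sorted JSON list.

FIRST iteration:
round 1:
  A via A→c c: +{c}
  B via B→b: +{b}
  B via B→d: +{d}
  S via S→B b: +{b,d}
  S via S→a a: +{a}
  S via S→c A: +{c}
  S: {a,b,c,d}  A: {c}  B: {b,d}
round 2: done
  S: {a,b,c,d}  A: {c}  B: {b,d}

FOLLOW sets:
initialize: $ ∈ FOLLOW(S)
iter 1:
  S→B b: FOLLOW(B) ⊇ FIRST(b) = {b}; new: +{b}
  S→c A: FOLLOW(A) ⊇ FOLLOW(S) ⊇ {$}; new: +{$}
  FOLLOW(S)={$}  FOLLOW(A)={$}  FOLLOW(B)={b}
iter 2: (stable)
  FOLLOW(S)={$}  FOLLOW(A)={$}  FOLLOW(B)={b}

FOLLOW(B) = ["b"]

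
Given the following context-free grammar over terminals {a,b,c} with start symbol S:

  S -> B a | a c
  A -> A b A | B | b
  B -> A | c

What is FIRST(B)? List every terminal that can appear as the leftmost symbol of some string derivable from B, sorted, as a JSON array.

Compute FIRST by fixpoint:
iter 1:
  A via A→b: +{b}
  B via B→A: +{b}
  B via B→c: +{c}
  S via S→B a: +{b,c}
  S via S→a c: +{a}
  FIRST[S]={a,b,c}  FIRST[A]={b}  FIRST[B]={b,c}
iter 2:
  A via A→B: +{c}
  FIRST[S]={a,b,c}  FIRST[A]={b,c}  FIRST[B]={b,c}
iter 3: — fixpoint
  FIRST[S]={a,b,c}  FIRST[A]={b,c}  FIRST[B]={b,c}

FIRST(B) = ["b", "c"]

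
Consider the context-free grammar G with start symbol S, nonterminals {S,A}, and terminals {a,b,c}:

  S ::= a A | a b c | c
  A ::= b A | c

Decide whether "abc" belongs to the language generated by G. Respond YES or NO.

Convert to CNF:
  S -> T1 A | T1 X3 | c
  A -> T0 A | c
  T0 -> b
  T1 -> a
  T2 -> c
  X3 -> T0 T2

Fill CYK table bottom-up:
  cell(0,0) a: {T1}  orig:{}
  cell(1,1) b: {T0}  orig:{}
  cell(2,2) c: {A,S,T2}  orig:{A,S}
  cell(0,1) ab: ∅
  cell(1,2) bc: {A,X3}  orig:{A}
  cell(0,2) abc: {S}

S ∈ T[0,2] ⇒ YES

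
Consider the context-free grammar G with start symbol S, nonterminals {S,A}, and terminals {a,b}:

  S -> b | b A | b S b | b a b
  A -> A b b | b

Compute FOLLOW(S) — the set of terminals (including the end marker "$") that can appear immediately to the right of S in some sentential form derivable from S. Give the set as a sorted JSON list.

FIRST iteration:
iter 1:
  A via A→b: +{b}
  S via S→b: +{b}
  FIRST[S]={b}  FIRST[A]={b}
iter 2: (no change)
  FIRST[S]={b}  FIRST[A]={b}

FOLLOW sets:
seed FOLLOW(S) with $
round 1:
  A→A b b: FOLLOW(A) ⊇ FIRST(b) = {b}; new: +{b}
  S→b A: FOLLOW(A) ⊇ FOLLOW(S) ⊇ {$}; new: +{$}
  S→b S b: FOLLOW(S) ⊇ FIRST(b) = {b}; new: +{b}
  S: {$,b}  A: {$,b}
round 2: — fixpoint
  S: {$,b}  A: {$,b}

FOLLOW(S) = ["$", "b"]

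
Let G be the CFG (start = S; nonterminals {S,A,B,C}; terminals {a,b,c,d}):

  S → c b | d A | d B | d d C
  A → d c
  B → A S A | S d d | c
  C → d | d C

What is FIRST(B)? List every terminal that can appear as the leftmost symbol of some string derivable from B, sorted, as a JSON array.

FIRST iteration:
pass 1:
  A via A→d c: +{d}
  B via B→A S A: +{d}
  B via B→c: +{c}
  C via C→d: +{d}
  S via S→c b: +{c}
  S via S→d A: +{d}
  FIRST[S]={c,d}  FIRST[A]={d}  FIRST[B]={c,d}  FIRST[C]={d}
pass 2: done
  FIRST[S]={c,d}  FIRST[A]={d}  FIRST[B]={c,d}  FIRST[C]={d}

FIRST(B) = ["c", "d"]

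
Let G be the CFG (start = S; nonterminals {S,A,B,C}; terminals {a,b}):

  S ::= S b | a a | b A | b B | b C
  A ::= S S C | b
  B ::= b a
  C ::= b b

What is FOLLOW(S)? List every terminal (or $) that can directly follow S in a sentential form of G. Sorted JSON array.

FIRST iteration:
pass 1:
  A via A→b: +{b}
  B via B→b a: +{b}
  C via C→b b: +{b}
  S via S→a a: +{a}
  S via S→b A: +{b}
  S: {a,b}  A: {b}  B: {b}  C: {b}
pass 2:
  A via A→S S C: +{a}
  S: {a,b}  A: {a,b}  B: {b}  C: {b}
pass 3: — fixpoint
  S: {a,b}  A: {a,b}  B: {b}  C: {b}

Compute FOLLOW by fixpoint:
initialize: $ ∈ FOLLOW(S)
iter 1:
  A→S S C: FOLLOW(S) ⊇ FIRST(S) = {a,b}; new: +{a,b}
  S→b A: FOLLOW(A) ⊇ FOLLOW(S) ⊇ {$,a,b}; new: +{$,a,b}
  S→b B: FOLLOW(B) ⊇ FOLLOW(S) ⊇ {$,a,b}; new: +{$,a,b}
  S→b C: FOLLOW(C) ⊇ FOLLOW(S) ⊇ {$,a,b}; new: +{$,a,b}
  FOLLOW(S)={$,a,b}  FOLLOW(A)={$,a,b}  FOLLOW(B)={$,a,b}  FOLLOW(C)={$,a,b}
iter 2: (no change)
  FOLLOW(S)={$,a,b}  FOLLOW(A)={$,a,b}  FOLLOW(B)={$,a,b}  FOLLOW(C)={$,a,b}

FOLLOW(S) = ["$", "a", "b"]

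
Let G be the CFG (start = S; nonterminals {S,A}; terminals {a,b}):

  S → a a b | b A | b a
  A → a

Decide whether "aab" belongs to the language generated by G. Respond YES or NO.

Convert to CNF:
  S -> T0 X2 | T1 A | T1 T0
  A -> a
  T0 -> a
  T1 -> b
  X2 -> T0 T1

Fill CYK table bottom-up:
  cell(0,0) a: {A,T0}  orig:{A}
  cell(1,1) a: {A,T0}  orig:{A}
  cell(2,2) b: {T1}  orig:{}
  cell(0,1) aa: ∅
  cell(1,2) ab: {X2}  orig:{}
  cell(0,2) aab: {S}

S ∈ T[0,2] ⇒ YES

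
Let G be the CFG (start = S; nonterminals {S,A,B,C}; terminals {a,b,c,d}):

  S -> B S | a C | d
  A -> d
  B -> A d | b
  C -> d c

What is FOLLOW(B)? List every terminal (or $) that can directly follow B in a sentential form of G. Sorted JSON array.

FIRST sets, iterate to fixpoint:
[1]
  A via A→d: +{d}
  B via B→A d: +{d}
  B via B→b: +{b}
  C via C→d c: +{d}
  S via S→B S: +{b,d}
  S via S→a C: +{a}
  FIRST[S]={a,b,d}  FIRST[A]={d}  FIRST[B]={b,d}  FIRST[C]={d}
[2] (no change)
  FIRST[S]={a,b,d}  FIRST[A]={d}  FIRST[B]={b,d}  FIRST[C]={d}

FOLLOW sets:
seed FOLLOW(S) with $
[1]
  B→A d: FOLLOW(A) ⊇ FIRST(d) = {d}; new: +{d}
  S→B S: FOLLOW(B) ⊇ FIRST(S) = {a,b,d}; new: +{a,b,d}
  S→a C: FOLLOW(C) ⊇ FOLLOW(S) ⊇ {$}; new: +{$}
  S: {$}  A: {d}  B: {a,b,d}  C: {$}
[2] done
  S: {$}  A: {d}  B: {a,b,d}  C: {$}

FOLLOW(B) = ["a", "b", "d"]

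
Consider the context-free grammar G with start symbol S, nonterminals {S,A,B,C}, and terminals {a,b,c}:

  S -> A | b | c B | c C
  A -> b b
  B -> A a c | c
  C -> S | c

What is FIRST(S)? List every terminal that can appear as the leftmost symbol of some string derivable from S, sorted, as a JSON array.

FIRST sets, iterate to fixpoint:
iter 1:
  A via A→b b: +{b}
  B via B→A a c: +{b}
  B via B→c: +{c}
  C via C→c: +{c}
  S via S→A: +{b}
  S via S→c B: +{c}
  FIRST[S]={b,c}  FIRST[A]={b}  FIRST[B]={b,c}  FIRST[C]={c}
iter 2:
  C via C→S: +{b}
  FIRST[S]={b,c}  FIRST[A]={b}  FIRST[B]={b,c}  FIRST[C]={b,c}
iter 3: (no change)
  FIRST[S]={b,c}  FIRST[A]={b}  FIRST[B]={b,c}  FIRST[C]={b,c}

FIRST(S) = ["b", "c"]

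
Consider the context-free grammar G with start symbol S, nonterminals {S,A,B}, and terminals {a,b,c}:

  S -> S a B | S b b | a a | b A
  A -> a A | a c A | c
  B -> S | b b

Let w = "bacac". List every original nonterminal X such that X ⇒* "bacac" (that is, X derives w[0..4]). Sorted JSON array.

Convert to CNF:
  S -> S X6 | S X7 | T0 T0 | T2 A
  A -> T0 A | T0 X3 | c
  B -> S X4 | S X5 | T0 T0 | T2 A | T2 T2
  T0 -> a
  T1 -> c
  T2 -> b
  X3 -> T1 A
  X4 -> T0 B
  X5 -> T2 T2
  X6 -> T0 B
  X7 -> T2 T2

CYK table (by increasing span), restricted to cells inside w[0..4]:
  [0..0]={T2}  "b"  orig:{}
  [1..1]={T0}  "a"  orig:{}
  [2..2]={A,T1}  "c"  orig:{A}
  [3..3]={T0}  "a"  orig:{}
  [4..4]={A,T1}  "c"  orig:{A}
  [0..1]=∅  "ba"
  [1..2]={A}  "ac"
  [2..3]=∅  "ca"
  [3..4]={A}  "ac"
  [0..2]={B,S}  "bac"
  [1..3]=∅  "aca"
  [2..4]={X3}  "cac"  orig:{}
  [0..3]=∅  "baca"
  [1..4]={A}  "acac"
  [0..4]={B,S}  "bacac"

Original NTs in T[0,4] deriving "bacac": ["B", "S"]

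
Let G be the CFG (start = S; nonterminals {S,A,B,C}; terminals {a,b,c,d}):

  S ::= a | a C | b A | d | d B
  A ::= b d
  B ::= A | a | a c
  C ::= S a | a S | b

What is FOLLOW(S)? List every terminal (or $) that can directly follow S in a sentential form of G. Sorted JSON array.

FIRST sets, iterate to fixpoint:
pass 1:
  A via A→b d: +{b}
  B via B→A: +{b}
  B via B→a: +{a}
  C via C→a S: +{a}
  C via C→b: +{b}
  S via S→a: +{a}
  S via S→b A: +{b}
  S via S→d: +{d}
  FIRST(S)={a,b,d}  FIRST(A)={b}  FIRST(B)={a,b}  FIRST(C)={a,b}
pass 2:
  C via C→S a: +{d}
  FIRST(S)={a,b,d}  FIRST(A)={b}  FIRST(B)={a,b}  FIRST(C)={a,b,d}
pass 3: done
  FIRST(S)={a,b,d}  FIRST(A)={b}  FIRST(B)={a,b}  FIRST(C)={a,b,d}

FOLLOW iteration:
FOLLOW(S) := {$}
[1]
  C→S a: FOLLOW(S) ⊇ FIRST(a) = {a}; new: +{a}
  S→a C: FOLLOW(C) ⊇ FOLLOW(S) ⊇ {$,a}; new: +{$,a}
  S→b A: FOLLOW(A) ⊇ FOLLOW(S) ⊇ {$,a}; new: +{$,a}
  S→d B: FOLLOW(B) ⊇ FOLLOW(S) ⊇ {$,a}; new: +{$,a}
  FOLLOW[S]={$,a}  FOLLOW[A]={$,a}  FOLLOW[B]={$,a}  FOLLOW[C]={$,a}
[2] (no change)
  FOLLOW[S]={$,a}  FOLLOW[A]={$,a}  FOLLOW[B]={$,a}  FOLLOW[C]={$,a}

FOLLOW(S) = ["$", "a"]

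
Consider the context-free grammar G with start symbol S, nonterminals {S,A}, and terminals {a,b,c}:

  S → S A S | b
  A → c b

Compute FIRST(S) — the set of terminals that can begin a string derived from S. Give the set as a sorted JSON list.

FIRST sets, iterate to fixpoint:
[1]
  A via A→c b: +{c}
  S via S→b: +{b}
  FIRST(S)={b}  FIRST(A)={c}
[2] done
  FIRST(S)={b}  FIRST(A)={c}

FIRST(S) = ["b"]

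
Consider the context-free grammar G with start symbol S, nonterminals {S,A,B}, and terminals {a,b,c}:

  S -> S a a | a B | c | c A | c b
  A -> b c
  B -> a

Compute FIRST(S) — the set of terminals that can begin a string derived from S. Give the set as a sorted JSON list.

Compute FIRST by fixpoint:
[1]
  A via A→b c: +{b}
  B via B→a: +{a}
  S via S→a B: +{a}
  S via S→c: +{c}
  FIRST[S]={a,c}  FIRST[A]={b}  FIRST[B]={a}
[2] done
  FIRST[S]={a,c}  FIRST[A]={b}  FIRST[B]={a}

FIRST(S) = ["a", "c"]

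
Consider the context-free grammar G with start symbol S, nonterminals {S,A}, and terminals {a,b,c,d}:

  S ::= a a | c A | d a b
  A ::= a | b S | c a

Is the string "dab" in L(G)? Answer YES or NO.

Convert to CNF:
  S -> T1 A | T2 T2 | T3 X4
  A -> T0 S | T1 T2 | a
  T0 -> b
  T1 -> c
  T2 -> a
  T3 -> d
  X4 -> T2 T0

CYK table (by increasing span):
  T[0,0] 'd' = {T3}  orig:{}
  T[1,1] 'a' = {A,T2}  orig:{A}
  T[2,2] 'b' = {T0}  orig:{}
  T[0,1] 'da' = ∅
  T[1,2] 'ab' = {X4}  orig:{}
  T[0,2] 'dab' = {S}

S ∈ T[0,2] ⇒ YES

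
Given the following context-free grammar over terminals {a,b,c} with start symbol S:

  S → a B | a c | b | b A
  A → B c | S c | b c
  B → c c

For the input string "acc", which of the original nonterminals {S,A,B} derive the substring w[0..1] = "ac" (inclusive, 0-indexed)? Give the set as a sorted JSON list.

CNF form of G:
  S -> T1 A | T2 B | T2 T0 | b
  A -> B T0 | S T0 | T1 T0
  B -> T0 T0
  T0 -> c
  T1 -> b
  T2 -> a

CYK table (by increasing span) — only the sub-triangle for w[0..1]:
  T[0,0] 'a' = {T2}  orig:{}
  T[1,1] 'c' = {T0}  orig:{}
  T[0,1] 'ac' = {S}

Original NTs in T[0,1] deriving "ac": ["S"]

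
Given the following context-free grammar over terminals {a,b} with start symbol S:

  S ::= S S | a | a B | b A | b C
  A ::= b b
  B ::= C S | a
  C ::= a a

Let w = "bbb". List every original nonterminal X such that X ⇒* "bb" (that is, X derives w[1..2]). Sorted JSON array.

CNF form of G:
  S -> S S | T0 A | T0 C | T1 B | a
  A -> T0 T0
  B -> C S | a
  C -> T1 T1
  T0 -> b
  T1 -> a

Fill CYK table bottom-up — only the sub-triangle for w[1..2]:
  T[1,1] 'b' = {T0}  orig:{}
  T[2,2] 'b' = {T0}  orig:{}
  T[1,2] 'bb' = {A}

Original NTs in T[1,2] deriving "bb": ["A"]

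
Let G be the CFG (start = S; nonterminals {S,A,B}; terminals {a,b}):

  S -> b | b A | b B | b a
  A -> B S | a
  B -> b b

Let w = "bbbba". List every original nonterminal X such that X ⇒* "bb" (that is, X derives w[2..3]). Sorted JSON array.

Convert to CNF:
  S -> T0 A | T0 B | T0 T1 | b
  A -> B S | a
  B -> T0 T0
  T0 -> b
  T1 -> a

CYK table (by increasing span) — only the sub-triangle for w[2..3]:
  cell(2,2) b: {S,T0}  orig:{S}
  cell(3,3) b: {S,T0}  orig:{S}
  cell(2,3) bb: {B}

Original NTs in T[2,3] deriving "bb": ["B"]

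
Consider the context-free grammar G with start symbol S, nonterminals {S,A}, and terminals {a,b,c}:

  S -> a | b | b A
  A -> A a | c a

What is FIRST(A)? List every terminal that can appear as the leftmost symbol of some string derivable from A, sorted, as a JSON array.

FIRST iteration:
round 1:
  A via A→c a: +{c}
  S via S→a: +{a}
  S via S→b: +{b}
  FIRST(S)={a,b}  FIRST(A)={c}
round 2: — fixpoint
  FIRST(S)={a,b}  FIRST(A)={c}

FIRST(A) = ["c"]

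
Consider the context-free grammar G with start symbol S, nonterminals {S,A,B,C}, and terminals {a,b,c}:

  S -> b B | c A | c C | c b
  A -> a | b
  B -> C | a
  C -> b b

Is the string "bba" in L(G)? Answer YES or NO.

CNF form of G:
  S -> T0 B | T1 A | T1 C | T1 T0
  A -> a | b
  B -> T0 T0 | a
  C -> T0 T0
  T0 -> b
  T1 -> c

CYK table (by increasing span):
  T[0,0] 'b' = {A,T0}  orig:{A}
  T[1,1] 'b' = {A,T0}  orig:{A}
  T[2,2] 'a' = {A,B}
  T[0,1] 'bb' = {B,C}
  T[1,2] 'ba' = {S}
  T[0,2] 'bba' = ∅

S ∉ T[0,2] ⇒ NO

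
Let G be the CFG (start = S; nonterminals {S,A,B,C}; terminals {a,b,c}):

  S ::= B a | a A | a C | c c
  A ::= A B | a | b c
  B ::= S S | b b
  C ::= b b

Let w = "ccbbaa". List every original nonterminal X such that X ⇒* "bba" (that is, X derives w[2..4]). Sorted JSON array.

Convert to CNF:
  S -> B T2 | T1 T1 | T2 A | T2 C
  A -> A B | T0 T1 | a
  B -> S S | T0 T0
  C -> T0 T0
  T0 -> b
  T1 -> c
  T2 -> a

CYK fill, restricted to cells inside w[2..4]:
  T[2,2] 'b' = {T0}  orig:{}
  T[3,3] 'b' = {T0}  orig:{}
  T[4,4] 'a' = {A,T2}  orig:{A}
  T[2,3] 'bb' = {B,C}
  T[3,4] 'ba' = ∅
  T[2,4] 'bba' = {S}

Original NTs in T[2,4] deriving "bba": ["S"]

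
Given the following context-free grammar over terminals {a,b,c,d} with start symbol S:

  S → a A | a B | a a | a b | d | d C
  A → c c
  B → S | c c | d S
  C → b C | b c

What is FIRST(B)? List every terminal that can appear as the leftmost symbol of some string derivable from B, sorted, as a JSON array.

FIRST iteration:
iter 1:
  A via A→c c: +{c}
  B via B→c c: +{c}
  B via B→d S: +{d}
  C via C→b C: +{b}
  S via S→a A: +{a}
  S via S→d: +{d}
  FIRST[S]={a,d}  FIRST[A]={c}  FIRST[B]={c,d}  FIRST[C]={b}
iter 2:
  B via B→S: +{a}
  FIRST[S]={a,d}  FIRST[A]={c}  FIRST[B]={a,c,d}  FIRST[C]={b}
iter 3: done
  FIRST[S]={a,d}  FIRST[A]={c}  FIRST[B]={a,c,d}  FIRST[C]={b}

FIRST(B) = ["a", "c", "d"]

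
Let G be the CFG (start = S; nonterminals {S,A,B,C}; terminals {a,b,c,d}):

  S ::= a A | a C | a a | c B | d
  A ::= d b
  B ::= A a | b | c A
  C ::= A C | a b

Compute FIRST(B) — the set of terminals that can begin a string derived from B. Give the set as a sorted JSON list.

FIRST iteration:
[1]
  A via A→d b: +{d}
  B via B→A a: +{d}
  B via B→b: +{b}
  B via B→c A: +{c}
  C via C→A C: +{d}
  C via C→a b: +{a}
  S via S→a A: +{a}
  S via S→c B: +{c}
  S via S→d: +{d}
  S: {a,c,d}  A: {d}  B: {b,c,d}  C: {a,d}
[2] (no change)
  S: {a,c,d}  A: {d}  B: {b,c,d}  C: {a,d}

FIRST(B) = ["b", "c", "d"]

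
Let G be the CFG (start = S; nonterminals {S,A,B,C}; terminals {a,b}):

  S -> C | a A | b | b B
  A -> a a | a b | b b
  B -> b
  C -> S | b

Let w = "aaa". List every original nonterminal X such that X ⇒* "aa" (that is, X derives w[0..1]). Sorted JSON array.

CNF form of G:
  S -> T0 A | T1 B | b
  A -> T0 T0 | T0 T1 | T1 T1
  B -> b
  C -> T0 A | T1 B | b
  T0 -> a
  T1 -> b

CYK fill — only the sub-triangle for w[0..1]:
  cell(0,0) a: {T0}  orig:{}
  cell(1,1) a: {T0}  orig:{}
  cell(0,1) aa: {A}

Original NTs in T[0,1] deriving "aa": ["A"]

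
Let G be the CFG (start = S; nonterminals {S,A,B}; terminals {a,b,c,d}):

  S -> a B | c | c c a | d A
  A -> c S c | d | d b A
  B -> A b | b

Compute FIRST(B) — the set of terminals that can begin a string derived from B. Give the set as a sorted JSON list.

FIRST iteration:
round 1:
  A via A→c S c: +{c}
  A via A→d: +{d}
  B via B→A b: +{c,d}
  B via B→b: +{b}
  S via S→a B: +{a}
  S via S→c: +{c}
  S via S→d A: +{d}
  FIRST(S)={a,c,d}  FIRST(A)={c,d}  FIRST(B)={b,c,d}
round 2: (stable)
  FIRST(S)={a,c,d}  FIRST(A)={c,d}  FIRST(B)={b,c,d}

FIRST(B) = ["b", "c", "d"]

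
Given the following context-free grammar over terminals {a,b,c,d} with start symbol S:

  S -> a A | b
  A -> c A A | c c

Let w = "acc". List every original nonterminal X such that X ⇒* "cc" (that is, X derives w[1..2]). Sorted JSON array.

CNF form of G:
  S -> T1 A | b
  A -> T0 T0 | T0 X2
  T0 -> c
  T1 -> a
  X2 -> A A

Fill CYK table bottom-up (cells [i..j] with 1 ≤ i ≤ j ≤ 2 only):
  cell(1,1) c: {T0}  orig:{}
  cell(2,2) c: {T0}  orig:{}
  cell(1,2) cc: {A}

Original NTs in T[1,2] deriving "cc": ["A"]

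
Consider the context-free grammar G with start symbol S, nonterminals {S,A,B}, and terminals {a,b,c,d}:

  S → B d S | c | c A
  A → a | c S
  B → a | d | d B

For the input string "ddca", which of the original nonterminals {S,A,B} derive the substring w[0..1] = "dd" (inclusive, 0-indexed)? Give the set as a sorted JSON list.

Convert to CNF:
  S -> B X2 | T0 A | c
  A -> T0 S | a
  B -> T1 B | a | d
  T0 -> c
  T1 -> d
  X2 -> T1 S

CYK table (by increasing span), restricted to cells inside w[0..1]:
  cell(0,0) d: {B,T1}  orig:{B}
  cell(1,1) d: {B,T1}  orig:{B}
  cell(0,1) dd: {B}

Original NTs in T[0,1] deriving "dd": ["B"]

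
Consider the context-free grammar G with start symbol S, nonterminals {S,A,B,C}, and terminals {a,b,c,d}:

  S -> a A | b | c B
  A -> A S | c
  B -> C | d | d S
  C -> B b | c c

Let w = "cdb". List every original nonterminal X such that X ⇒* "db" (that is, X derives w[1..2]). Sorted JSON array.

CNF form of G:
  S -> T1 B | T3 A | b
  A -> A S | c
  B -> B T0 | T1 T1 | T2 S | d
  C -> B T0 | T1 T1
  T0 -> b
  T1 -> c
  T2 -> d
  T3 -> a

CYK fill (cells [i..j] with 1 ≤ i ≤ j ≤ 2 only):
  cell(1,1) d: {B,T2}  orig:{B}
  cell(2,2) b: {S,T0}  orig:{S}
  cell(1,2) db: {B,C}

Original NTs in T[1,2] deriving "db": ["B", "C"]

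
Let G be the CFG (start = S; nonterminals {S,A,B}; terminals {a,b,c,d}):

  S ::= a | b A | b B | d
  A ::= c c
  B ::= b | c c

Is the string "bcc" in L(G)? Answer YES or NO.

CNF form of G:
  S -> T1 A | T1 B | a | d
  A -> T0 T0
  B -> T0 T0 | b
  T0 -> c
  T1 -> b

CYK table (by increasing span):
  [0..0]={B,T1}  "b"  orig:{B}
  [1..1]={T0}  "c"  orig:{}
  [2..2]={T0}  "c"  orig:{}
  [0..1]=∅  "bc"
  [1..2]={A,B}  "cc"
  [0..2]={S}  "bcc"

S ∈ T[0,2] ⇒ YES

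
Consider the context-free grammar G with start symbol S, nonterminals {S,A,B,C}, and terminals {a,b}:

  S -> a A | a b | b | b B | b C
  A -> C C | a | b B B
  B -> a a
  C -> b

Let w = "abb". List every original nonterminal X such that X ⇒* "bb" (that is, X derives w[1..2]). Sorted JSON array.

Convert to CNF:
  S -> T0 B | T0 C | T1 A | T1 T0 | b
  A -> C C | T0 X2 | a
  B -> T1 T1
  C -> b
  T0 -> b
  T1 -> a
  X2 -> B B

CYK fill — only the sub-triangle for w[1..2]:
  T[1,1] 'b' = {C,S,T0}  orig:{C,S}
  T[2,2] 'b' = {C,S,T0}  orig:{C,S}
  T[1,2] 'bb' = {A,S}

Original NTs in T[1,2] deriving "bb": ["A", "S"]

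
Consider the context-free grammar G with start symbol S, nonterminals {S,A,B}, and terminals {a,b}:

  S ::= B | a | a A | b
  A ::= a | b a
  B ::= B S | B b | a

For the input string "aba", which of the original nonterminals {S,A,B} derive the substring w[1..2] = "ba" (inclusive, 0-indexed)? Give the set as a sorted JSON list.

CNF form of G:
  S -> B S | B T0 | T1 A | a | b
  A -> T0 T1 | a
  B -> B S | B T0 | a
  T0 -> b
  T1 -> a

Fill CYK table bottom-up (cells [i..j] with 1 ≤ i ≤ j ≤ 2 only):
  T[1,1] 'b' = {S,T0}  orig:{S}
  T[2,2] 'a' = {A,B,S,T1}  orig:{A,B,S}
  T[1,2] 'ba' = {A}

Original NTs in T[1,2] deriving "ba": ["A"]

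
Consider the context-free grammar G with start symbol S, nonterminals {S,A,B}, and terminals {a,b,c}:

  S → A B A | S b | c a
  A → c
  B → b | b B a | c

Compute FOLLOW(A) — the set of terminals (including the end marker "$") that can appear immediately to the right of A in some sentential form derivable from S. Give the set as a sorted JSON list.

FIRST sets, iterate to fixpoint:
pass 1:
  A via A→c: +{c}
  B via B→b: +{b}
  B via B→c: +{c}
  S via S→A B A: +{c}
  FIRST[S]={c}  FIRST[A]={c}  FIRST[B]={b,c}
pass 2: (no change)
  FIRST[S]={c}  FIRST[A]={c}  FIRST[B]={b,c}

FOLLOW sets:
FOLLOW(S) := {$}
pass 1:
  B→b B a: FOLLOW(B) ⊇ FIRST(a) = {a}; new: +{a}
  S→A B A: FOLLOW(A) ⊇ FIRST(B) = {b,c}; new: +{b,c}
  S→A B A: FOLLOW(B) ⊇ FIRST(A) = {c}; new: +{c}
  S→A B A: FOLLOW(A) ⊇ FOLLOW(S) ⊇ {$}; new: +{$}
  S→S b: FOLLOW(S) ⊇ FIRST(b) = {b}; new: +{b}
  FOLLOW(S)={$,b}  FOLLOW(A)={$,b,c}  FOLLOW(B)={a,c}
pass 2: (stable)
  FOLLOW(S)={$,b}  FOLLOW(A)={$,b,c}  FOLLOW(B)={a,c}

FOLLOW(A) = ["$", "b", "c"]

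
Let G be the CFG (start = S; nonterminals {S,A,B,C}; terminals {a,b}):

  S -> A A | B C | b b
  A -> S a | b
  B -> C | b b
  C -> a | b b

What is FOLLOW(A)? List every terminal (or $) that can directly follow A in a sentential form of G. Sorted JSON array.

Compute FIRST by fixpoint:
round 1:
  A via A→b: +{b}
  B via B→b b: +{b}
  C via C→a: +{a}
  C via C→b b: +{b}
  S via S→A A: +{b}
  S: {b}  A: {b}  B: {b}  C: {a,b}
round 2:
  B via B→C: +{a}
  S via S→B C: +{a}
  S: {a,b}  A: {b}  B: {a,b}  C: {a,b}
round 3:
  A via A→S a: +{a}
  S: {a,b}  A: {a,b}  B: {a,b}  C: {a,b}
round 4: (stable)
  S: {a,b}  A: {a,b}  B: {a,b}  C: {a,b}

FOLLOW sets:
initialize: $ ∈ FOLLOW(S)
round 1:
  A→S a: FOLLOW(S) ⊇ FIRST(a) = {a}; new: +{a}
  S→A A: FOLLOW(A) ⊇ FIRST(A) = {a,b}; new: +{a,b}
  S→A A: FOLLOW(A) ⊇ FOLLOW(S) ⊇ {$,a}; new: +{$}
  S→B C: FOLLOW(B) ⊇ FIRST(C) = {a,b}; new: +{a,b}
  S→B C: FOLLOW(C) ⊇ FOLLOW(S) ⊇ {$,a}; new: +{$,a}
  S: {$,a}  A: {$,a,b}  B: {a,b}  C: {$,a}
round 2:
  B→C: FOLLOW(C) ⊇ FOLLOW(B) ⊇ {a,b}; new: +{b}
  S: {$,a}  A: {$,a,b}  B: {a,b}  C: {$,a,b}
round 3: (no change)
  S: {$,a}  A: {$,a,b}  B: {a,b}  C: {$,a,b}

FOLLOW(A) = ["$", "a", "b"]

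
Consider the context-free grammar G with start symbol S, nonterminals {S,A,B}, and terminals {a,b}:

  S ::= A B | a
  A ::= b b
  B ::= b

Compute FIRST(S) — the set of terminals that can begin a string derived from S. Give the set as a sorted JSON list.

FIRST iteration:
iter 1:
  A via A→b b: +{b}
  B via B→b: +{b}
  S via S→A B: +{b}
  S via S→a: +{a}
  S: {a,b}  A: {b}  B: {b}
iter 2: (stable)
  S: {a,b}  A: {b}  B: {b}

FIRST(S) = ["a", "b"]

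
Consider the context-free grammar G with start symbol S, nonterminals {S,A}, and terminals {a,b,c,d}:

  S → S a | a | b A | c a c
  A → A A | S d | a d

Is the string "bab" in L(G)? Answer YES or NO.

CNF form of G:
  S -> S T1 | T2 A | T3 X4 | a
  A -> A A | S T0 | T1 T0
  T0 -> d
  T1 -> a
  T2 -> b
  T3 -> c
  X4 -> T1 T3

Fill CYK table bottom-up:
  cell(0,0) b: {T2}  orig:{}
  cell(1,1) a: {S,T1}  orig:{S}
  cell(2,2) b: {T2}  orig:{}
  cell(0,1) ba: ∅
  cell(1,2) ab: ∅
  cell(0,2) bab: ∅

S ∉ T[0,2] ⇒ NO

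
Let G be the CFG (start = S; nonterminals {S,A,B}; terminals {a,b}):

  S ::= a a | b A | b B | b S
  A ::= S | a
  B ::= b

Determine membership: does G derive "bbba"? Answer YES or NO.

Convert to CNF:
  S -> T0 T0 | T1 A | T1 B | T1 S
  A -> T0 T0 | T1 A | T1 B | T1 S | a
  B -> b
  T0 -> a
  T1 -> b

Fill CYK table bottom-up:
  T[0,0] 'b' = {B,T1}  orig:{B}
  T[1,1] 'b' = {B,T1}  orig:{B}
  T[2,2] 'b' = {B,T1}  orig:{B}
  T[3,3] 'a' = {A,T0}  orig:{A}
  T[0,1] 'bb' = {A,S}
  T[1,2] 'bb' = {A,S}
  T[2,3] 'ba' = {A,S}
  T[0,2] 'bbb' = {A,S}
  T[1,3] 'bba' = {A,S}
  T[0,3] 'bbba' = {A,S}

S ∈ T[0,3] ⇒ YES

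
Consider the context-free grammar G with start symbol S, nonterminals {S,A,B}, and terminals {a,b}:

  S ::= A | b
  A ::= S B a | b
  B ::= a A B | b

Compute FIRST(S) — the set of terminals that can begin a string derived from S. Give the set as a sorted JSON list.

FIRST sets, iterate to fixpoint:
[1]
  A via A→b: +{b}
  B via B→a A B: +{a}
  B via B→b: +{b}
  S via S→A: +{b}
  FIRST(S)={b}  FIRST(A)={b}  FIRST(B)={a,b}
[2] — fixpoint
  FIRST(S)={b}  FIRST(A)={b}  FIRST(B)={a,b}

FIRST(S) = ["b"]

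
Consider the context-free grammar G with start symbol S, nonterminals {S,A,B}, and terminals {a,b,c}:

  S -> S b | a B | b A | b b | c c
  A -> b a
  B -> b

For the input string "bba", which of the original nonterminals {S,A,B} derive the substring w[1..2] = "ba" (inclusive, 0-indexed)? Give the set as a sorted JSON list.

CNF form of G:
  S -> S T0 | T0 A | T0 T0 | T1 B | T2 T2
  A -> T0 T1
  B -> b
  T0 -> b
  T1 -> a
  T2 -> c

CYK fill, restricted to cells inside w[1..2]:
  [1..1]={B,T0}  "b"  orig:{B}
  [2..2]={T1}  "a"  orig:{}
  [1..2]={A}  "ba"

Original NTs in T[1,2] deriving "ba": ["A"]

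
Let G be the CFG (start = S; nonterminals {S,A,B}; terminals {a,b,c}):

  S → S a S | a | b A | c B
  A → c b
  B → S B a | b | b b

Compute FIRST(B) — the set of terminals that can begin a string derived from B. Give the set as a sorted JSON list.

Compute FIRST by fixpoint:
pass 1:
  A via A→c b: +{c}
  B via B→b: +{b}
  S via S→a: +{a}
  S via S→b A: +{b}
  S via S→c B: +{c}
  S: {a,b,c}  A: {c}  B: {b}
pass 2:
  B via B→S B a: +{a,c}
  S: {a,b,c}  A: {c}  B: {a,b,c}
pass 3: done
  S: {a,b,c}  A: {c}  B: {a,b,c}

FIRST(B) = ["a", "b", "c"]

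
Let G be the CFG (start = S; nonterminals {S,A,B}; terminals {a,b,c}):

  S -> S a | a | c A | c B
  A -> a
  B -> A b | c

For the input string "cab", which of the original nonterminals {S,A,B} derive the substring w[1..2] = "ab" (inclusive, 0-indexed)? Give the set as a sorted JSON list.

Convert to CNF:
  S -> S T1 | T2 A | T2 B | a
  A -> a
  B -> A T0 | c
  T0 -> b
  T1 -> a
  T2 -> c

CYK table (by increasing span) — only the sub-triangle for w[1..2]:
  [1..1]={A,S,T1}  "a"  orig:{A,S}
  [2..2]={T0}  "b"  orig:{}
  [1..2]={B}  "ab"

Original NTs in T[1,2] deriving "ab": ["B"]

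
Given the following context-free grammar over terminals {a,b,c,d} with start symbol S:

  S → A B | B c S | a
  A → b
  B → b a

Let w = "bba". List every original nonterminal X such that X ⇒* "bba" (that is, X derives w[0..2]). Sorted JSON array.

Convert to CNF:
  S -> A B | B X3 | a
  A -> b
  B -> T0 T1
  T0 -> b
  T1 -> a
  T2 -> c
  X3 -> T2 S

CYK fill (cells [i..j] with 0 ≤ i ≤ j ≤ 2 only):
  cell(0,0) b: {A,T0}  orig:{A}
  cell(1,1) b: {A,T0}  orig:{A}
  cell(2,2) a: {S,T1}  orig:{S}
  cell(0,1) bb: ∅
  cell(1,2) ba: {B}
  cell(0,2) bba: {S}

Original NTs in T[0,2] deriving "bba": ["S"]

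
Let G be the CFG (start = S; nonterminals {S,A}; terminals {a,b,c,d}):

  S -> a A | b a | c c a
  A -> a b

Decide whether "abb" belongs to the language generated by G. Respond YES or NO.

CNF form of G:
  S -> T0 A | T1 T0 | T2 X3
  A -> T0 T1
  T0 -> a
  T1 -> b
  T2 -> c
  X3 -> T2 T0

Fill CYK table bottom-up:
  T[0,0] 'a' = {T0}  orig:{}
  T[1,1] 'b' = {T1}  orig:{}
  T[2,2] 'b' = {T1}  orig:{}
  T[0,1] 'ab' = {A}
  T[1,2] 'bb' = ∅
  T[0,2] 'abb' = ∅

S ∉ T[0,2] ⇒ NO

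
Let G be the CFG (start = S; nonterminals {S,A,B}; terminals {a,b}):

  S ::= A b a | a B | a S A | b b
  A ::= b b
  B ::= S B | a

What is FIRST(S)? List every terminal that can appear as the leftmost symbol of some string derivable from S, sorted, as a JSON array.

FIRST iteration:
pass 1:
  A via A→b b: +{b}
  B via B→a: +{a}
  S via S→A b a: +{b}
  S via S→a B: +{a}
  S: {a,b}  A: {b}  B: {a}
pass 2:
  B via B→S B: +{b}
  S: {a,b}  A: {b}  B: {a,b}
pass 3: done
  S: {a,b}  A: {b}  B: {a,b}

FIRST(S) = ["a", "b"]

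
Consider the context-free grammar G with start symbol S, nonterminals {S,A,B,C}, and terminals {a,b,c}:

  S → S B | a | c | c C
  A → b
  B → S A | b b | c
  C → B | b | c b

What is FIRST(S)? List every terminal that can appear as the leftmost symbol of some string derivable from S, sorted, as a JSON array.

FIRST iteration:
round 1:
  A via A→b: +{b}
  B via B→b b: +{b}
  B via B→c: +{c}
  C via C→B: +{b,c}
  S via S→a: +{a}
  S via S→c: +{c}
  S: {a,c}  A: {b}  B: {b,c}  C: {b,c}
round 2:
  B via B→S A: +{a}
  C via C→B: +{a}
  S: {a,c}  A: {b}  B: {a,b,c}  C: {a,b,c}
round 3: done
  S: {a,c}  A: {b}  B: {a,b,c}  C: {a,b,c}

FIRST(S) = ["a", "c"]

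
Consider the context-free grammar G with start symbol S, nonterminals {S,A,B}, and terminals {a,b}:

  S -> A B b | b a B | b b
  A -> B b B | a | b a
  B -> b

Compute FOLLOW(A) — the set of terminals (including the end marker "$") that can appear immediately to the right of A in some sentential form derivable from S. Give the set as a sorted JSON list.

Compute FIRST by fixpoint:
[1]
  A via A→a: +{a}
  A via A→b a: +{b}
  B via B→b: +{b}
  S via S→A B b: +{a,b}
  FIRST(S)={a,b}  FIRST(A)={a,b}  FIRST(B)={b}
[2] (no change)
  FIRST(S)={a,b}  FIRST(A)={a,b}  FIRST(B)={b}

FOLLOW iteration:
initialize: $ ∈ FOLLOW(S)
[1]
  A→B b B: FOLLOW(B) ⊇ FIRST(b) = {b}; new: +{b}
  S→A B b: FOLLOW(A) ⊇ FIRST(B) = {b}; new: +{b}
  S→b a B: FOLLOW(B) ⊇ FOLLOW(S) ⊇ {$}; new: +{$}
  FOLLOW[S]={$}  FOLLOW[A]={b}  FOLLOW[B]={$,b}
[2] (no change)
  FOLLOW[S]={$}  FOLLOW[A]={b}  FOLLOW[B]={$,b}

FOLLOW(A) = ["b"]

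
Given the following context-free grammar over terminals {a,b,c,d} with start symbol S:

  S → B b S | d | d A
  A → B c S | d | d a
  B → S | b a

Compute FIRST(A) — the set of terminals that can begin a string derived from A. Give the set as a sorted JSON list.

FIRST sets, iterate to fixpoint:
round 1:
  A via A→d: +{d}
  B via B→b a: +{b}
  S via S→B b S: +{b}
  S via S→d: +{d}
  FIRST(S)={b,d}  FIRST(A)={d}  FIRST(B)={b}
round 2:
  A via A→B c S: +{b}
  B via B→S: +{d}
  FIRST(S)={b,d}  FIRST(A)={b,d}  FIRST(B)={b,d}
round 3: — fixpoint
  FIRST(S)={b,d}  FIRST(A)={b,d}  FIRST(B)={b,d}

FIRST(A) = ["b", "d"]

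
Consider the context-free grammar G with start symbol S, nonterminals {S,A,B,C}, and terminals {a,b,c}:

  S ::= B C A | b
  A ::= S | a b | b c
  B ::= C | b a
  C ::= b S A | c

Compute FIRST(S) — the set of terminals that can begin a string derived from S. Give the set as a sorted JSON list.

FIRST iteration:
iter 1:
  A via A→a b: +{a}
  A via A→b c: +{b}
  B via B→b a: +{b}
  C via C→b S A: +{b}
  C via C→c: +{c}
  S via S→B C A: +{b}
  S: {b}  A: {a,b}  B: {b}  C: {b,c}
iter 2:
  B via B→C: +{c}
  S via S→B C A: +{c}
  S: {b,c}  A: {a,b}  B: {b,c}  C: {b,c}
iter 3:
  A via A→S: +{c}
  S: {b,c}  A: {a,b,c}  B: {b,c}  C: {b,c}
iter 4: (no change)
  S: {b,c}  A: {a,b,c}  B: {b,c}  C: {b,c}

FIRST(S) = ["b", "c"]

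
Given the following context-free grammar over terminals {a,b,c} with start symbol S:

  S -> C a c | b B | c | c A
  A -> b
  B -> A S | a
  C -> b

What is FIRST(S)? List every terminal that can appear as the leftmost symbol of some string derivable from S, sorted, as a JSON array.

FIRST iteration:
pass 1:
  A via A→b: +{b}
  B via B→A S: +{b}
  B via B→a: +{a}
  C via C→b: +{b}
  S via S→C a c: +{b}
  S via S→c: +{c}
  S: {b,c}  A: {b}  B: {a,b}  C: {b}
pass 2: — fixpoint
  S: {b,c}  A: {b}  B: {a,b}  C: {b}

FIRST(S) = ["b", "c"]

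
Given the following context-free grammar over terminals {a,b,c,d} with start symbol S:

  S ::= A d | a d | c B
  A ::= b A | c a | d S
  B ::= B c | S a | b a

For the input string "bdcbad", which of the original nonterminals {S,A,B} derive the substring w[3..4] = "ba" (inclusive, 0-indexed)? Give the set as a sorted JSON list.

Convert to CNF:
  S -> A T3 | T1 B | T2 T3
  A -> T0 A | T1 T2 | T3 S
  B -> B T1 | S T2 | T0 T2
  T0 -> b
  T1 -> c
  T2 -> a
  T3 -> d

CYK table (by increasing span) (cells [i..j] with 3 ≤ i ≤ j ≤ 4 only):
  [3..3]={T0}  "b"  orig:{}
  [4..4]={T2}  "a"  orig:{}
  [3..4]={B}  "ba"

Original NTs in T[3,4] deriving "ba": ["B"]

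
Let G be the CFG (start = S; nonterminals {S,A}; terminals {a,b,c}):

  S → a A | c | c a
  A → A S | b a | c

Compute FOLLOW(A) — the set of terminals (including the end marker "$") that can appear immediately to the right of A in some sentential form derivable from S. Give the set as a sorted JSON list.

Compute FIRST by fixpoint:
round 1:
  A via A→b a: +{b}
  A via A→c: +{c}
  S via S→a A: +{a}
  S via S→c: +{c}
  FIRST[S]={a,c}  FIRST[A]={b,c}
round 2: (stable)
  FIRST[S]={a,c}  FIRST[A]={b,c}

FOLLOW iteration:
initialize: $ ∈ FOLLOW(S)
iter 1:
  A→A S: FOLLOW(A) ⊇ FIRST(S) = {a,c}; new: +{a,c}
  A→A S: FOLLOW(S) ⊇ FOLLOW(A) ⊇ {a,c}; new: +{a,c}
  S→a A: FOLLOW(A) ⊇ FOLLOW(S) ⊇ {$,a,c}; new: +{$}
  FOLLOW[S]={$,a,c}  FOLLOW[A]={$,a,c}
iter 2: done
  FOLLOW[S]={$,a,c}  FOLLOW[A]={$,a,c}

FOLLOW(A) = ["$", "a", "c"]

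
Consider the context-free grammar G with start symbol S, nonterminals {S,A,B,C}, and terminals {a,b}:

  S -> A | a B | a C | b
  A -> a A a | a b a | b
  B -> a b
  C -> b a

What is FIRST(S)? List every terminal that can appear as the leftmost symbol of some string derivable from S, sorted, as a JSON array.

Compute FIRST by fixpoint:
iter 1:
  A via A→a A a: +{a}
  A via A→b: +{b}
  B via B→a b: +{a}
  C via C→b a: +{b}
  S via S→A: +{a,b}
  FIRST[S]={a,b}  FIRST[A]={a,b}  FIRST[B]={a}  FIRST[C]={b}
iter 2: done
  FIRST[S]={a,b}  FIRST[A]={a,b}  FIRST[B]={a}  FIRST[C]={b}

FIRST(S) = ["a", "b"]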